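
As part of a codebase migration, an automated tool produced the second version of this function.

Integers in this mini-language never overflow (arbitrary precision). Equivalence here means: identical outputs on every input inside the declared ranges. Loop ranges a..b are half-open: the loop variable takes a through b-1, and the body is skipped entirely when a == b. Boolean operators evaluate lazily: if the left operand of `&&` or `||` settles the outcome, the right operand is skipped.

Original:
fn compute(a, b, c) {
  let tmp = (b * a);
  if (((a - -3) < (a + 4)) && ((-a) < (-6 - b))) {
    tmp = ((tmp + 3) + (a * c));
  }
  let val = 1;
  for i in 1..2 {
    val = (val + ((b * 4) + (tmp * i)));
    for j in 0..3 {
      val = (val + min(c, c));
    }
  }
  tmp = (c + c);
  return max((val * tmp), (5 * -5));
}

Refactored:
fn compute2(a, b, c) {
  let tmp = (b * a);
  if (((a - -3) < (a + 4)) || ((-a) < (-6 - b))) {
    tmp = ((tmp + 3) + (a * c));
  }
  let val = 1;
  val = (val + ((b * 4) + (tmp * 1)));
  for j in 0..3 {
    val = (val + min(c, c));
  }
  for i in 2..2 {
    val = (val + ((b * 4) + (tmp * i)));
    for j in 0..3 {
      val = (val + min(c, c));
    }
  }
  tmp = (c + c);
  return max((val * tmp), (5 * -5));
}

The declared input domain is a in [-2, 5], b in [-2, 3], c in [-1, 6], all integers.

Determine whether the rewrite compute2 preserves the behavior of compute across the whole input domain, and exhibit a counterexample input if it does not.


Evaluate both at a=-2, b=-2, c=-1.
compute: tmp becomes 4; next (((a - -3) < (a + 4)) && ((-a) < (-6 - b))) evaluates to false; next val becomes 1; next at i=1:; next val becomes -3; next at j=0:; next val becomes -4; next at j=1:; next val becomes -5; next at j=2:; next val becomes -6; next tmp becomes -2; next final value 12
compute2: tmp becomes 4; next (((a - -3) < (a + 4)) || ((-a) < (-6 - b))) evaluates to true; next tmp becomes 9; next val becomes 1; next val becomes 2; next at j=0:; next val becomes 1; next at j=1:; next val becomes 0; next at j=2:; next val becomes -1; next i never enters its loop body; next tmp becomes -2; next final value 2
12 and 2 differ, so these are not the same function on this domain.
verdict: not equivalent; witness: a=-2, b=-2, c=-1


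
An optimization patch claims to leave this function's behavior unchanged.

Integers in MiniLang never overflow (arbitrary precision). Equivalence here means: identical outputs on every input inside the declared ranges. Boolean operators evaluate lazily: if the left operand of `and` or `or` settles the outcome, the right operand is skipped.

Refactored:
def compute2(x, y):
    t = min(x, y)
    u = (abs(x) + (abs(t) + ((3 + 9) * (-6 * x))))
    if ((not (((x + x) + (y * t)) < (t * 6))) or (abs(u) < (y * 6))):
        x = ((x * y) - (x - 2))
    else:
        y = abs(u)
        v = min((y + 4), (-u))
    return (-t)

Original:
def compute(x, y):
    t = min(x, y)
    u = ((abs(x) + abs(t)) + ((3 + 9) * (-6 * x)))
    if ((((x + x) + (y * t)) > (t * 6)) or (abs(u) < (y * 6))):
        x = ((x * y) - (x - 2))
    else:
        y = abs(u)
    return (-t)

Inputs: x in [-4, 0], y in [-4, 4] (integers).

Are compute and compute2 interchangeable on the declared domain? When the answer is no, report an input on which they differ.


One difference looks behavioral, but it never changes the outcome for any declared input.
As a probe, take x=0, y=1: compute runs t := 0 | u := 0 | ((((x + x) + (y * t)) > (t * 6)) or (abs(u) < (y * 6))): true | x := 2 | result 0; compute2 runs t := 0 | u := 0 | ((not (((x + x) + (y * t)) < (t * 6))) or (abs(u) < (y * 6))): true | x := 2 | result 0; both end at 0.
Checked all 45 inputs in the declared domain: the outputs agree on every one.
verdict: equivalent


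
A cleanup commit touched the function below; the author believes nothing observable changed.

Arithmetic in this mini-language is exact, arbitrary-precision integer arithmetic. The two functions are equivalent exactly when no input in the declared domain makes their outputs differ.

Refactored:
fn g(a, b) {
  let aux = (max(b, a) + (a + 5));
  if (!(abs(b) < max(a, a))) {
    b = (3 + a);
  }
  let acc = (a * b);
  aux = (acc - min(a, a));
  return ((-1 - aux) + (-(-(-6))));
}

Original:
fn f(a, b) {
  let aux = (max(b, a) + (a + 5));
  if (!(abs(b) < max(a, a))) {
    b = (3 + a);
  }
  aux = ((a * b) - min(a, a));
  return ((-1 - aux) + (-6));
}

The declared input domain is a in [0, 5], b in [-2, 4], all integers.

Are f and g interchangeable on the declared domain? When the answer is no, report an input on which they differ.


Comparing the listings, the differences include: local variable names differ, plus statement counts differ.
As a probe, take a=5, b=1: f runs aux becomes 15; next (!(abs(b) < max(a, a))) evaluates to false; next aux becomes 0; next final value -7; g runs aux becomes 15; next (!(abs(b) < max(a, a))) evaluates to false; next acc becomes 5; next aux becomes 0; next final value -7; both end at -7.
Across all 42 domain points the two functions coincide.
verdict: equivalent


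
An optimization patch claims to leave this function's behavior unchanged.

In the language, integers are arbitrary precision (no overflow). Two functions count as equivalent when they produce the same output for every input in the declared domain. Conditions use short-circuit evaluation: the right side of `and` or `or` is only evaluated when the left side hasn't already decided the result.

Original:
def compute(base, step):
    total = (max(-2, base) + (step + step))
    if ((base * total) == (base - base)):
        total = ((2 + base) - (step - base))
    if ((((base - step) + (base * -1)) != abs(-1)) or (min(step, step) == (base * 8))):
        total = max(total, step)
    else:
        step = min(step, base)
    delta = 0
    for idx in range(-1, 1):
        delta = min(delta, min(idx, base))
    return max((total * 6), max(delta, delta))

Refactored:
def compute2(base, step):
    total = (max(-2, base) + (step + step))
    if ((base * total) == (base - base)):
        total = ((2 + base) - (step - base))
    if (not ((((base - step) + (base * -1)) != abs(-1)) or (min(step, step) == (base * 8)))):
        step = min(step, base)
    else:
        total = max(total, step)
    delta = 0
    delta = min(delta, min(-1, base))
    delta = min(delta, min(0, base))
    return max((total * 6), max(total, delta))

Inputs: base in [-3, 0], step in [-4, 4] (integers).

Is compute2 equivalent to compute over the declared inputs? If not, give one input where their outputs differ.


At base=-3, step=-2: compute gives -3, compute2 gives -2.
verdict: not equivalent; witness: base=-3, step=-2


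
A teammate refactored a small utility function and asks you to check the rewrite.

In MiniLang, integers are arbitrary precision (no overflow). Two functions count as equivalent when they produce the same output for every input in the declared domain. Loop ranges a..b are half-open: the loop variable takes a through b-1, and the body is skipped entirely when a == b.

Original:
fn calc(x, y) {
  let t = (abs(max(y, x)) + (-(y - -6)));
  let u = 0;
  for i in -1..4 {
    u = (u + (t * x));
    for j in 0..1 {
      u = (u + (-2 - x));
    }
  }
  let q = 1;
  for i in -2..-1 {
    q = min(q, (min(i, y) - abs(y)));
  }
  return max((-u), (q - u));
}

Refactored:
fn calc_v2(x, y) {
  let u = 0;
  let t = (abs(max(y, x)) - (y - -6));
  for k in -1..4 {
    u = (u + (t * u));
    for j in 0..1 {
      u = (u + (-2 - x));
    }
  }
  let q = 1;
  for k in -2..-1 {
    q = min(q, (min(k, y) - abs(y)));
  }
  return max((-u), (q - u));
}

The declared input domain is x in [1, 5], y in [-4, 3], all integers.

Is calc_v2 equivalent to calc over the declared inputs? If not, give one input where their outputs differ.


Run the pair on x=1, y=-4.
calc: t becomes -1; next u becomes 0; next at i=-1:; next u becomes -1; next at j=0:; next u becomes -4; next at i=0:; next u becomes -5; next at j=0:; next u becomes -8; next at i=1:; next u becomes -9; next at j=0:; next u becomes -12; next at i=2:; next u becomes -13; next at j=0:; next u becomes -16; next at i=3:; next u becomes -17; next at j=0:; next u becomes -20; next q becomes 1; next at i=-2:; next q becomes -8; next final value 20
calc_v2: u becomes 0; next t becomes -1; next at k=-1:; next u becomes 0; next at j=0:; next u becomes -3; next at k=0:; next u becomes 0; next at j=0:; next u becomes -3; next at k=1:; next u becomes 0; next at j=0:; next u becomes -3; next at k=2:; next u becomes 0; next at j=0:; next u becomes -3; next at k=3:; next u becomes 0; next at j=0:; next u becomes -3; next q becomes 1; next at k=-2:; next q becomes -8; next final value 3
20 against 3: the behavior changed.
verdict: not equivalent; witness: x=1, y=-4


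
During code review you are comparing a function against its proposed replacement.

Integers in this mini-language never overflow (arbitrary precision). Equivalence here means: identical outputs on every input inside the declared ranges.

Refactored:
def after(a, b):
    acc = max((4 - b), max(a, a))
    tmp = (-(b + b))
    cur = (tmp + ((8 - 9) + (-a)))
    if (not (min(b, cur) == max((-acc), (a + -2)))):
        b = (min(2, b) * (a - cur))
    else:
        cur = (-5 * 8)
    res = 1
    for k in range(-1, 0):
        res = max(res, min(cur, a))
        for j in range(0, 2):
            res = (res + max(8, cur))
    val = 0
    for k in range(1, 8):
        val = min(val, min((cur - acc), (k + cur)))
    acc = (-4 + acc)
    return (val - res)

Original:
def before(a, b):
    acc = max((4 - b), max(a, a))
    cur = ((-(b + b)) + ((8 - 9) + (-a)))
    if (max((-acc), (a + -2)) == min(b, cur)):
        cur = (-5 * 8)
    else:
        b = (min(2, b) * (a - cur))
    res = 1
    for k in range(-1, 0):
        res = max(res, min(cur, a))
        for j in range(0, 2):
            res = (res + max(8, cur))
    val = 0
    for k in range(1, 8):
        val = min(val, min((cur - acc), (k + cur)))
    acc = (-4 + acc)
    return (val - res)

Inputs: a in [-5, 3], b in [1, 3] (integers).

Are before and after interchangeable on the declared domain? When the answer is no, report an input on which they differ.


The two are interchangeable: local variable names differ, plus statement counts differ, plus boolean connective usage differs, and every declared input agrees.
Spot check at a=1, b=1 — before: acc=3, then cur=-4, then (max((-acc), (a + -2)) == min(b, cur)) is false, then b=5, then res=1, then (k=-1), then res=1, then (j=0), then res=9, then (j=1), then res=17, then val=0, then (k=1), then val=-7, then (k=2), then val=-7, then (k=3), then val=-7, then (k=4), then val=-7, then (k=5), then val=-7, then (k=6), then val=-7, then (k=7), then val=-7, then acc=-1, then returns -24. after: acc=3, then tmp=-2, then cur=-4, then (not (min(b, cur) == max((-acc), (a + -2)))) is true, then b=5, then res=1, then (k=-1), then res=1, then (j=0), then res=9, then (j=1), then res=17, then val=0, then (k=1), then val=-7, then (k=2), then val=-7, then (k=3), then val=-7, then (k=4), then val=-7, then (k=5), then val=-7, then (k=6), then val=-7, then (k=7), then val=-7, then acc=-1, then returns -24. Both give -24.
Checked all 27 inputs in the declared domain: the outputs agree on every one.
verdict: equivalent


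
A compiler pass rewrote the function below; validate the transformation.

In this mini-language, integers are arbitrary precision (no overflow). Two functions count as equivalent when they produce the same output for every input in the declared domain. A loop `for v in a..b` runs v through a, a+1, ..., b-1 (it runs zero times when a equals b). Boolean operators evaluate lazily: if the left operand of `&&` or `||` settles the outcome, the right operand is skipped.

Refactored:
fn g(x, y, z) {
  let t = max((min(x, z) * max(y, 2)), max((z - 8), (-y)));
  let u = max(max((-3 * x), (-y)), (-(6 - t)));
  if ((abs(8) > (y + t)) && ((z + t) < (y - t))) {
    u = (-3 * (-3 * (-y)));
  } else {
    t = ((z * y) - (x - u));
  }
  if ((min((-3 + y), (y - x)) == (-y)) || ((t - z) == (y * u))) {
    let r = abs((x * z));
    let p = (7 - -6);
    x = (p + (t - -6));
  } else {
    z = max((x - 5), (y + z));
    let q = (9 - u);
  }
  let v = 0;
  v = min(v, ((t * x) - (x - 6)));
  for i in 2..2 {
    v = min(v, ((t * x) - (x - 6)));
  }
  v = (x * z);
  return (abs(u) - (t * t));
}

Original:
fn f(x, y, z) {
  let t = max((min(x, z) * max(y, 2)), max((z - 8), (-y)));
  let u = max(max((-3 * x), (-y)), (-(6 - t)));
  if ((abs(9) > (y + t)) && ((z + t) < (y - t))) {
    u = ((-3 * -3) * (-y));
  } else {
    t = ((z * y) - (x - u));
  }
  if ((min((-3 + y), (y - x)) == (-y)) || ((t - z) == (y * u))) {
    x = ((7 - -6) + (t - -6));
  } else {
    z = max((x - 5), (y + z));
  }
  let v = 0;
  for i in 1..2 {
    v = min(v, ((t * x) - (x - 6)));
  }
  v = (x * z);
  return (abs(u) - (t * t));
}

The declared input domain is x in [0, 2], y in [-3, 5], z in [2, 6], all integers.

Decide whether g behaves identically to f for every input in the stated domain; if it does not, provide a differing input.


Although `9` became `8`, no input in the stated domain can expose it; all 135 inputs agree.
verdict: equivalent


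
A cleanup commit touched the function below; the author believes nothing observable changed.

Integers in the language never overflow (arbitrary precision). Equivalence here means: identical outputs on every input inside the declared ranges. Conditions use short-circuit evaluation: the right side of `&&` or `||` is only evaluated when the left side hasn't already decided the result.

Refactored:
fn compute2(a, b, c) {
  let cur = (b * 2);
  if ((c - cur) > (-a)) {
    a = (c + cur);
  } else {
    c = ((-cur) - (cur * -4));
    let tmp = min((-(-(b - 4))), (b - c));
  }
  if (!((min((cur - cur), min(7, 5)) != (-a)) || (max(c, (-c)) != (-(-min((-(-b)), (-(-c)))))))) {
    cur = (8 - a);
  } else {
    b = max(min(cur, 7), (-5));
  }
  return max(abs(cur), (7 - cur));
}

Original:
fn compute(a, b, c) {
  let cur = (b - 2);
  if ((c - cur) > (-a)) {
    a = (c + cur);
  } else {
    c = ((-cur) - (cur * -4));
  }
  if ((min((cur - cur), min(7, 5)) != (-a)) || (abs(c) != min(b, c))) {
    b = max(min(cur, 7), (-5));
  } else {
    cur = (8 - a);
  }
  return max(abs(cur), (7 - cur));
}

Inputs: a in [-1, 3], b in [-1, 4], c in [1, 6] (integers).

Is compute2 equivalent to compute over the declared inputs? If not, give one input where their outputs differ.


Not equivalent: a=-1, b=-1, c=1 separates them (10 vs 9).
compute: cur becomes -3; next ((c - cur) > (-a)) evaluates to true; next a becomes -2; next ((min((cur - cur), min(7, 5)) != (-a)) || (abs(c) != min(b, c))) evaluates to true; next b becomes -3; next final value 10
compute2: cur becomes -2; next ((c - cur) > (-a)) evaluates to true; next a becomes -1; next (!((min((cur - cur), min(7, 5)) != (-a)) || (max(c, (-c)) != (-(-min((-(-b)), (-(-c)))))))) evaluates to false; next b becomes -2; next final value 9
verdict: not equivalent; witness: a=-1, b=-1, c=1


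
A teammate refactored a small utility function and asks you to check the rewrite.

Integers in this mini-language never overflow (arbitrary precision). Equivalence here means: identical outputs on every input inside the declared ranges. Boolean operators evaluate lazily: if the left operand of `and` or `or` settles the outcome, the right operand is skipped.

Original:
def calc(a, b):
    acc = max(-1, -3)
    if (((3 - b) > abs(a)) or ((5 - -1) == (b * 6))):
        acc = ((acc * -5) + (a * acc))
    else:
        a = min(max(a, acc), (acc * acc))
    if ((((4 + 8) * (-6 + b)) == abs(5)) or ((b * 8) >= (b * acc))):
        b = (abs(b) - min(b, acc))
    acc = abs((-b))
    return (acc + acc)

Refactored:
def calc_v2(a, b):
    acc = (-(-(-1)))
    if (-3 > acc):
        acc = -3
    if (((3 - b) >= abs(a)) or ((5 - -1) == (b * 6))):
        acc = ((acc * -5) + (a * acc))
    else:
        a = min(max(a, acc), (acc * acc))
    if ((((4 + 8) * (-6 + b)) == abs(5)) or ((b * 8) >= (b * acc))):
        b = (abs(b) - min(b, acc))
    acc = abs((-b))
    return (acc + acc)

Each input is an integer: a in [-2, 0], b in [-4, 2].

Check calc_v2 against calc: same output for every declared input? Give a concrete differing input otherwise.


Run the pair on a=-1, b=2.
calc: acc = -1; (((3 - b) > abs(a)) or ((5 - -1) == (b * 6))) -> false; a = -1; ((((4 + 8) * (-6 + b)) == abs(5)) or ((b * 8) >= (b * acc))) -> true; b = 3; acc = 3; return 6
calc_v2: acc = -1; (-3 > acc) -> false; (((3 - b) >= abs(a)) or ((5 - -1) == (b * 6))) -> true; acc = 6; ((((4 + 8) * (-6 + b)) == abs(5)) or ((b * 8) >= (b * acc))) -> true; b = 0; acc = 0; return 0
6 vs 0 — the two versions disagree here.
verdict: not equivalent; witness: a=-1, b=2


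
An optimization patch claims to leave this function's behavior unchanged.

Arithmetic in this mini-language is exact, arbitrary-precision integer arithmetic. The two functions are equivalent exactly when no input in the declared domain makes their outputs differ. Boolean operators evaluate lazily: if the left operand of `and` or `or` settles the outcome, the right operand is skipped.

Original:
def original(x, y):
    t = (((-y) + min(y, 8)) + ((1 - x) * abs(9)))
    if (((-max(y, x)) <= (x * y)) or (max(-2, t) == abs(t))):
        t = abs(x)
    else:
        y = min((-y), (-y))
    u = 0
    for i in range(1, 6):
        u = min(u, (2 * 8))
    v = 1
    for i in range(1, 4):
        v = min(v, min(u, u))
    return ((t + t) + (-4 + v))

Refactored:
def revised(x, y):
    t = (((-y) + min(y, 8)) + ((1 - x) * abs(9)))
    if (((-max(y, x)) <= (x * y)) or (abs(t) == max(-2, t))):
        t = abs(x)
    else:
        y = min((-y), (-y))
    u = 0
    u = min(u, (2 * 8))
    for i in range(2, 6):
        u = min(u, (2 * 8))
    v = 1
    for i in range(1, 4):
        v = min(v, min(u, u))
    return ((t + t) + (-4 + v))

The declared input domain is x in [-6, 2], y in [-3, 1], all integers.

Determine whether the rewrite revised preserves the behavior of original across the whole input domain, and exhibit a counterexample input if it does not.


The two are interchangeable: arithmetic usage differs; and loop structure differs; and constant usage differs; and min/max/abs usage differs; and statement counts differ, and every declared input agrees.
One worked example (x=-2, y=-1) — original: t=27, then (((-max(y, x)) <= (x * y)) or (max(-2, t) == abs(t))) is true, then t=2, then u=0, then (i=1), then u=0, then (i=2), then u=0, then (i=3), then u=0, then (i=4), then u=0, then (i=5), then u=0, then v=1, then (i=1), then v=0, then (i=2), then v=0, then (i=3), then v=0, then returns 0; revised: t=27, then (((-max(y, x)) <= (x * y)) or (abs(t) == max(-2, t))) is true, then t=2, then u=0, then u=0, then (i=2), then u=0, then (i=3), then u=0, then (i=4), then u=0, then (i=5), then u=0, then v=1, then (i=1), then v=0, then (i=2), then v=0, then (i=3), then v=0, then returns 0; agreement on 0.
An exhaustive pass over the 45 declared inputs shows identical outputs.
verdict: equivalent


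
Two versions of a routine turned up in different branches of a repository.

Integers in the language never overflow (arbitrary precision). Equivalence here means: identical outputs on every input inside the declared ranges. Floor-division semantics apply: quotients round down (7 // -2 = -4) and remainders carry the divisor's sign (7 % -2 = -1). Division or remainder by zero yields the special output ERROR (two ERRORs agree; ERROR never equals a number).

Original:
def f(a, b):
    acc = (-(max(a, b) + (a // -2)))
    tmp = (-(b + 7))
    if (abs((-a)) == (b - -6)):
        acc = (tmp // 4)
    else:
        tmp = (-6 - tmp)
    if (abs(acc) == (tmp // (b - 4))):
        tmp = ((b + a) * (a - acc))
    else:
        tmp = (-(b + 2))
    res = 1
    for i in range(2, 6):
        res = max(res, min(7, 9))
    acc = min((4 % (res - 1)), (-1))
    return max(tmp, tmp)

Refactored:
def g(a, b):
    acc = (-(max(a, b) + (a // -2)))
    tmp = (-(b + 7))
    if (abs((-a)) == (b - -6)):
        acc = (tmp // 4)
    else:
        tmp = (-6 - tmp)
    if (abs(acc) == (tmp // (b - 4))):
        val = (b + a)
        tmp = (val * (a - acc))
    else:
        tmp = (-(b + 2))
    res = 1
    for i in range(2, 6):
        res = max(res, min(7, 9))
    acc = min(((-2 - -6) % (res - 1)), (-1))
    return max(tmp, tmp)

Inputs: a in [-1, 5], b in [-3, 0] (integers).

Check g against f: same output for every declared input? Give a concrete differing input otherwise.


Changes here: statement counts differ, and arithmetic usage differs, and local variable names differ, and constant usage differs; the full 28-point sweep finds no disagreement.
verdict: equivalent


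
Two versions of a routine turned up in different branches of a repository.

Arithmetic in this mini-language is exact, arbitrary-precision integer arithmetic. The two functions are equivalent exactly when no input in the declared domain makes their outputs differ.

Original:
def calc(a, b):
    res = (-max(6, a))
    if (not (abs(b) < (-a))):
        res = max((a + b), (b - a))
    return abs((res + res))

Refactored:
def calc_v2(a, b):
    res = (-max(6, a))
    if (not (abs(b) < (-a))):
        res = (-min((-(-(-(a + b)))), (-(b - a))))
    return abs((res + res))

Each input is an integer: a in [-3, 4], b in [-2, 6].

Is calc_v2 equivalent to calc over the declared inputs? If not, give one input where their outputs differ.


Although min/max/abs usage differs, 72/72 inputs agree.
verdict: equivalent


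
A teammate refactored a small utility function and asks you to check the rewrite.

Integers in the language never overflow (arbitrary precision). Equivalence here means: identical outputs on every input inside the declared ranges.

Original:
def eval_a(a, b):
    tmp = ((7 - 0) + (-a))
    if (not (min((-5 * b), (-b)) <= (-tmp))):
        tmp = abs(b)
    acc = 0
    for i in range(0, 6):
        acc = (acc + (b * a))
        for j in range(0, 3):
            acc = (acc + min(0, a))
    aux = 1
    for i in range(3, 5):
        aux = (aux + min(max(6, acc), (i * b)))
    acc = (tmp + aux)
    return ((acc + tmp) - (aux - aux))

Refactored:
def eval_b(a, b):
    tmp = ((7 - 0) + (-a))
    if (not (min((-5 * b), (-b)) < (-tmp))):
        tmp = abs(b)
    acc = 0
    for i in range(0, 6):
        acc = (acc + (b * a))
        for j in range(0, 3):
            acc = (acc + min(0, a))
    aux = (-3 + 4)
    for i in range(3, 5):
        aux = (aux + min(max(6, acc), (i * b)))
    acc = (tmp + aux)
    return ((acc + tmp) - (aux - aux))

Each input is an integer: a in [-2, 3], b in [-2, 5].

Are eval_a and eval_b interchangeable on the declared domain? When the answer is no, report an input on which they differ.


Take a=2, b=1.
eval_a: tmp = 5; (not (min((-5 * b), (-b)) <= (-tmp))) -> false; acc = 0; [i=0]; acc = 2; [j=0]; acc = 2; [j=1]; acc = 2; [j=2]; acc = 2; [i=1]; acc = 4; [j=0]; acc = 4; [j=1]; acc = 4; [j=2]; acc = 4; [i=2]; acc = 6; [j=0]; acc = 6; [j=1]; acc = 6; [j=2]; acc = 6; [i=3]; acc = 8; [j=0]; acc = 8; [j=1]; acc = 8; [j=2]; acc = 8; [i=4]; acc = 10; [j=0]; acc = 10; [j=1]; acc = 10; [j=2]; acc = 10; [i=5]; acc = 12; [j=0]; acc = 12; [j=1]; acc = 12; [j=2]; acc = 12; aux = 1; [i=3]; aux = 4; [i=4]; aux = 8; acc = 13; return 18
eval_b: tmp = 5; (not (min((-5 * b), (-b)) < (-tmp))) -> true; tmp = 1; acc = 0; [i=0]; acc = 2; [j=0]; acc = 2; [j=1]; acc = 2; [j=2]; acc = 2; [i=1]; acc = 4; [j=0]; acc = 4; [j=1]; acc = 4; [j=2]; acc = 4; [i=2]; acc = 6; [j=0]; acc = 6; [j=1]; acc = 6; [j=2]; acc = 6; [i=3]; acc = 8; [j=0]; acc = 8; [j=1]; acc = 8; [j=2]; acc = 8; [i=4]; acc = 10; [j=0]; acc = 10; [j=1]; acc = 10; [j=2]; acc = 10; [i=5]; acc = 12; [j=0]; acc = 12; [j=1]; acc = 12; [j=2]; acc = 12; aux = 1; [i=3]; aux = 4; [i=4]; aux = 8; acc = 9; return 10
18 and 10 differ, so these are not the same function on this domain.
verdict: not equivalent; witness: a=2, b=1


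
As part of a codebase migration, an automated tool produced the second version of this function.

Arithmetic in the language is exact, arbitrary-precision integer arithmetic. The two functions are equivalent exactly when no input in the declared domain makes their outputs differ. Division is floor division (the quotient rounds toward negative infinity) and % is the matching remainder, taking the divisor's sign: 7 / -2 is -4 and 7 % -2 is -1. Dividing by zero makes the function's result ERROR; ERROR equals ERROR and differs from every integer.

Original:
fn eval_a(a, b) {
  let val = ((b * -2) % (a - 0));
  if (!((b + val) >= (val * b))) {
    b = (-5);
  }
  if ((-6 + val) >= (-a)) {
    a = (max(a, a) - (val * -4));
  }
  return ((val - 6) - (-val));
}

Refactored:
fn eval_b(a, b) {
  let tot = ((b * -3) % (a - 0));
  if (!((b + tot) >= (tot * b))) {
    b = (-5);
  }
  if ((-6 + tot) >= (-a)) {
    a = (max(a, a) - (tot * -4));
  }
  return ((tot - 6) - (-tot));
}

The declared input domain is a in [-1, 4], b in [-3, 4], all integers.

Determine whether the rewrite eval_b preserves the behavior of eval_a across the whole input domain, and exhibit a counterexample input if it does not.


There is a counterexample at a=2, b=-3: -6 on one side, -4 on the other.
eval_a: val=0, then (!((b + val) >= (val * b))) is true, then b=-5, then ((-6 + val) >= (-a)) is false, then returns -6
eval_b: tot=1, then (!((b + tot) >= (tot * b))) is false, then ((-6 + tot) >= (-a)) is false, then returns -4
verdict: not equivalent; witness: a=2, b=-3


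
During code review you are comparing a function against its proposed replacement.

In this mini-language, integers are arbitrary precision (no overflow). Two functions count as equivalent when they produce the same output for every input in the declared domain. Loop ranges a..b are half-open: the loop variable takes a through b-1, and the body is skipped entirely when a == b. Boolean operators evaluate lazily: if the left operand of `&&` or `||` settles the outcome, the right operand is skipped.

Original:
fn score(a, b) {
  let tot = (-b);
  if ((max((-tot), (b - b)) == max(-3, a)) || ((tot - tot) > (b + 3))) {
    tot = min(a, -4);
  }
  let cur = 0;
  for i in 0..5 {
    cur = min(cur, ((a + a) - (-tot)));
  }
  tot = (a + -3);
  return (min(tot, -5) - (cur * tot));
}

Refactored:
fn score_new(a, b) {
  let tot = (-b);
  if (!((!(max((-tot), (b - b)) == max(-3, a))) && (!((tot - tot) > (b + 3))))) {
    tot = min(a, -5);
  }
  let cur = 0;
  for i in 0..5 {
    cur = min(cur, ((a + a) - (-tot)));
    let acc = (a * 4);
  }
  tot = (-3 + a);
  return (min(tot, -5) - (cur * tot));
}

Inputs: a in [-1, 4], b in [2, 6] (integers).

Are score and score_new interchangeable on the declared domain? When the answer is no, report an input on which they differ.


On input a=2, b=2, score returns -5 while score_new returns -6.
verdict: not equivalent; witness: a=2, b=2


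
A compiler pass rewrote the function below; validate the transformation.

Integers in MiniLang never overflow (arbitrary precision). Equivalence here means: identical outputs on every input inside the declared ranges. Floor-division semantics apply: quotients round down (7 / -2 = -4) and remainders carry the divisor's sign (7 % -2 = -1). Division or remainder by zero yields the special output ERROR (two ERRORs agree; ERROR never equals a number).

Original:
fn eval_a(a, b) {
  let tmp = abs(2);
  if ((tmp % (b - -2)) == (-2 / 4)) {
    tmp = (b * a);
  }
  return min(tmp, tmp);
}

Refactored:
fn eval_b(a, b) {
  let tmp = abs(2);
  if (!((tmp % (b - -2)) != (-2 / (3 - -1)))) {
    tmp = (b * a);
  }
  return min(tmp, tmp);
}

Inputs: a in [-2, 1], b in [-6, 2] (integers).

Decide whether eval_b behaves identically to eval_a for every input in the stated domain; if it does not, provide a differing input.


Side by side, the visible changes include: comparison usage differs; constant usage differs; boolean connective usage differs; arithmetic usage differs.
Spot check at a=0, b=-1 — eval_a: tmp=2, then ((tmp % (b - -2)) == (-2 / 4)) is false, then returns 2. eval_b: tmp=2, then (!((tmp % (b - -2)) != (-2 / (3 - -1)))) is false, then returns 2. Both give 2.
Sweeping the whole domain (36 inputs) finds no disagreement.
verdict: equivalent


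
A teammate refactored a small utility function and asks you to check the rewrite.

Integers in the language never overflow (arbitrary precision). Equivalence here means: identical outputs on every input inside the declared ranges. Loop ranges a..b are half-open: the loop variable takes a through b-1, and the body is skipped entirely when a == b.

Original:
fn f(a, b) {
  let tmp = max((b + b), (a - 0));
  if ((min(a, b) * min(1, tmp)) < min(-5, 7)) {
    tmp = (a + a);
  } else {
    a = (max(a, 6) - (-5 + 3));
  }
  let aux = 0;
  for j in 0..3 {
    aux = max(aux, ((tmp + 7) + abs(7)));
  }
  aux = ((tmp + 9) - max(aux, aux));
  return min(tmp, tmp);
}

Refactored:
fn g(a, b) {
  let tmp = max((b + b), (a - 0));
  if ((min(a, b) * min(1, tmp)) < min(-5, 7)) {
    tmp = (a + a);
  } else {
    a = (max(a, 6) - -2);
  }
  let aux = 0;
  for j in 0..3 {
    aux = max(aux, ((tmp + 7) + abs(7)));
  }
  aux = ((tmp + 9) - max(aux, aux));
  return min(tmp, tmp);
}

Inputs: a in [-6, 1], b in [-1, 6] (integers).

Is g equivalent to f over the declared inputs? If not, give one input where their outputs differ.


Changes here: constant usage differs; also arithmetic usage differs; the full 64-point sweep finds no disagreement.
verdict: equivalent


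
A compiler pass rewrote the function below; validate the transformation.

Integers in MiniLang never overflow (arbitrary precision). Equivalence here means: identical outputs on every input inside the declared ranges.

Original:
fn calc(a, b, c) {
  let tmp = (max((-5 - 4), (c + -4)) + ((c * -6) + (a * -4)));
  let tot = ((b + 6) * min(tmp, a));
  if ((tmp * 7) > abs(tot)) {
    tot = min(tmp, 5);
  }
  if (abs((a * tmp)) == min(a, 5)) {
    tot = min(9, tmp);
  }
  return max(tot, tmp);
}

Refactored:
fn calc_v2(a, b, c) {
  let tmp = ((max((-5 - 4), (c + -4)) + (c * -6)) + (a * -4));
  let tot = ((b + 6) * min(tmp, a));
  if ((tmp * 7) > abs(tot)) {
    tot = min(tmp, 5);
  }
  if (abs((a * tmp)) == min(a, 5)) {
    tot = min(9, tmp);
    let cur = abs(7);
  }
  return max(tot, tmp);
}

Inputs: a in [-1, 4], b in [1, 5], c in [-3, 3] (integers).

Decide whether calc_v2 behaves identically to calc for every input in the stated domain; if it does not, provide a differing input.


This is a faithful refactor — statement counts differ; and min/max/abs usage differs; and constant usage differs; and local variable names differ, but the computed results match everywhere.
One worked example (a=4, b=2, c=3) — calc: tmp becomes -35; next tot becomes -280; next ((tmp * 7) > abs(tot)) evaluates to false; next (abs((a * tmp)) == min(a, 5)) evaluates to false; next final value -35; calc_v2: tmp becomes -35; next tot becomes -280; next ((tmp * 7) > abs(tot)) evaluates to false; next (abs((a * tmp)) == min(a, 5)) evaluates to false; next final value -35; agreement on -35.
Across all 210 domain points the two functions coincide.
verdict: equivalent


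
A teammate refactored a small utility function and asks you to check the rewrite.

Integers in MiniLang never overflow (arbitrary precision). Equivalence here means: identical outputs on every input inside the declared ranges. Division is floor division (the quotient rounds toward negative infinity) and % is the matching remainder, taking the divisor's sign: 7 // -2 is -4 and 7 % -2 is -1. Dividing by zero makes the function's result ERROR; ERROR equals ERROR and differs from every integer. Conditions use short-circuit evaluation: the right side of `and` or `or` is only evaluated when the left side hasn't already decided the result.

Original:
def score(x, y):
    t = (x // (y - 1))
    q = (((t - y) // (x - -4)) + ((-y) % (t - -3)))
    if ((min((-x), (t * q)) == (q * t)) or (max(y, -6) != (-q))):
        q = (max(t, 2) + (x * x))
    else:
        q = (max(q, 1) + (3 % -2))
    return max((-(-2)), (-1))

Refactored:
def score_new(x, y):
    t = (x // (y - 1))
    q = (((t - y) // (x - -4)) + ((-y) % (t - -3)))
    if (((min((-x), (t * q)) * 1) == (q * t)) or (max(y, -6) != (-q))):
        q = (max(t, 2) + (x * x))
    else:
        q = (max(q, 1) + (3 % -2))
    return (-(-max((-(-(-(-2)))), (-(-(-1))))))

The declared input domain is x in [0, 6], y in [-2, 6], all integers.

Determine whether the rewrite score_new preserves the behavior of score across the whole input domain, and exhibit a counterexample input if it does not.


This is a faithful refactor — arithmetic usage differs, and constant usage differs, but the computed results match everywhere.
Spot check at x=3, y=5 — score: t := 0 | q := 0 | ((min((-x), (t * q)) == (q * t)) or (max(y, -6) != (-q))): true | q := 11 | result 2. score_new: t := 0 | q := 0 | (((min((-x), (t * q)) * 1) == (q * t)) or (max(y, -6) != (-q))): true | q := 11 | result 2. Both give 2.
Sweeping the whole domain (63 inputs) finds no disagreement.
verdict: equivalent


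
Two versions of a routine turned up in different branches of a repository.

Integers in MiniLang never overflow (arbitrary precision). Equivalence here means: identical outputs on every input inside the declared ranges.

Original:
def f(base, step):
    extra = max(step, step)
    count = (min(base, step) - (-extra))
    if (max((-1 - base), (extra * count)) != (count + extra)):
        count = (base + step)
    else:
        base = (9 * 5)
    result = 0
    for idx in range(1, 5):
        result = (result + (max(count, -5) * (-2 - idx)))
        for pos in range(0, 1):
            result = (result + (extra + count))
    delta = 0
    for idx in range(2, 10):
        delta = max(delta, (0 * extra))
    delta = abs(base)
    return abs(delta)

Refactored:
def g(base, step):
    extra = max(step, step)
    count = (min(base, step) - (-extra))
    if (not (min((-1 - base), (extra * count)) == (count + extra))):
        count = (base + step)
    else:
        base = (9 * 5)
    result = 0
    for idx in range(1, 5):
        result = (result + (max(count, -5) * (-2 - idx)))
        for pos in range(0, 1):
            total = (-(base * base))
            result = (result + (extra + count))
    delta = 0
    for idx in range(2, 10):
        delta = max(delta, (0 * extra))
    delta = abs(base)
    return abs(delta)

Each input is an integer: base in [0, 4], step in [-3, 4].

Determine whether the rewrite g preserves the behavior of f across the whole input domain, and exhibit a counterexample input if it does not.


Try base=0, step=0.
f: extra=0, then count=0, then (max((-1 - base), (extra * count)) != (count + extra)) is false, then base=45, then result=0, then (idx=1), then result=0, then (pos=0), then result=0, then (idx=2), then result=0, then (pos=0), then result=0, then (idx=3), then result=0, then (pos=0), then result=0, then (idx=4), then result=0, then (pos=0), then result=0, then delta=0, then (idx=2), then delta=0, then (idx=3), then delta=0, then (idx=4), then delta=0, then (idx=5), then delta=0, then (idx=6), then delta=0, then (idx=7), then delta=0, then (idx=8), then delta=0, then (idx=9), then delta=0, then delta=45, then returns 45
g: extra=0, then count=0, then (not (min((-1 - base), (extra * count)) == (count + extra))) is true, then count=0, then result=0, then (idx=1), then result=0, then (pos=0), then total=0, then result=0, then (idx=2), then result=0, then (pos=0), then total=0, then result=0, then (idx=3), then result=0, then (pos=0), then total=0, then result=0, then (idx=4), then result=0, then (pos=0), then total=0, then result=0, then delta=0, then (idx=2), then delta=0, then (idx=3), then delta=0, then (idx=4), then delta=0, then (idx=5), then delta=0, then (idx=6), then delta=0, then (idx=7), then delta=0, then (idx=8), then delta=0, then (idx=9), then delta=0, then delta=0, then returns 0
45 against 0: the behavior changed.
verdict: not equivalent; witness: base=0, step=0


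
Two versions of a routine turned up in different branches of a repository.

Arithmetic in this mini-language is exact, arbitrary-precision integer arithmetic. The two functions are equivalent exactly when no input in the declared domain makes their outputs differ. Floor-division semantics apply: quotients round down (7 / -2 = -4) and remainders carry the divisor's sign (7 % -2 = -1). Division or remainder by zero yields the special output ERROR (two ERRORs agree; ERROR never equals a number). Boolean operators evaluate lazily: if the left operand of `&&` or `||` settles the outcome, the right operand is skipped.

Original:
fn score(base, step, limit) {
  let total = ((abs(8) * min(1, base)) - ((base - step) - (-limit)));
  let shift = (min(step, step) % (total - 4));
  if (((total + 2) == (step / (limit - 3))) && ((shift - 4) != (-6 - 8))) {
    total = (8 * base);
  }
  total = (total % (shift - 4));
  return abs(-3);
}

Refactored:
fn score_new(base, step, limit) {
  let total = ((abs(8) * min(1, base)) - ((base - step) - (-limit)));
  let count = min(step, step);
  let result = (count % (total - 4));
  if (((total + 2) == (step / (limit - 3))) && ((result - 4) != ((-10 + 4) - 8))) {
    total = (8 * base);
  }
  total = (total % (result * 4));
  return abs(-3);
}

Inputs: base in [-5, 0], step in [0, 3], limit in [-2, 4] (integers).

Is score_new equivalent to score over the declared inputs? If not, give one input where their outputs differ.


The rewrite breaks on base=-5, step=0, limit=-2, where the results are 3 and ERROR.
score: total = -33; shift = 0; (((total + 2) == (step / (limit - 3))) && ((shift - 4) != (-6 - 8))) -> false; total = -1; return 3
score_new: total = -33; count = 0; result = 0; (((total + 2) == (step / (limit - 3))) && ((result - 4) != ((-10 + 4) - 8))) -> false; division by zero -> ERROR
verdict: not equivalent; witness: base=-5, step=0, limit=-2


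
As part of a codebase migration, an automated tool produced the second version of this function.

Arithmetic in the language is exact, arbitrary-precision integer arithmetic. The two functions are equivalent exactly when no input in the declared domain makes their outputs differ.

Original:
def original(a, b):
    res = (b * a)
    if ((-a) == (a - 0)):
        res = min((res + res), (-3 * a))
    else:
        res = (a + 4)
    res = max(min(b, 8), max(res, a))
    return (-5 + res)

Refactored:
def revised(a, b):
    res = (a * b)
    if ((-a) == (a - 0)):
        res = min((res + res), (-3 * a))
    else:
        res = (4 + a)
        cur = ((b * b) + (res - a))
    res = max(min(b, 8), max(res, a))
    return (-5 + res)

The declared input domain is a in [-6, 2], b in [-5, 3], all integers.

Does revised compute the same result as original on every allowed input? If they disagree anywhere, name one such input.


Behavior is preserved: although statement counts differ, local variable names differ, arithmetic usage differs, the outputs never diverge.
One worked example (a=-4, b=-2) — original: res=8, then ((-a) == (a - 0)) is false, then res=0, then res=0, then returns -5; revised: res=8, then ((-a) == (a - 0)) is false, then res=0, then cur=8, then res=0, then returns -5; agreement on -5.
Across all 81 domain points the two functions coincide.
verdict: equivalent


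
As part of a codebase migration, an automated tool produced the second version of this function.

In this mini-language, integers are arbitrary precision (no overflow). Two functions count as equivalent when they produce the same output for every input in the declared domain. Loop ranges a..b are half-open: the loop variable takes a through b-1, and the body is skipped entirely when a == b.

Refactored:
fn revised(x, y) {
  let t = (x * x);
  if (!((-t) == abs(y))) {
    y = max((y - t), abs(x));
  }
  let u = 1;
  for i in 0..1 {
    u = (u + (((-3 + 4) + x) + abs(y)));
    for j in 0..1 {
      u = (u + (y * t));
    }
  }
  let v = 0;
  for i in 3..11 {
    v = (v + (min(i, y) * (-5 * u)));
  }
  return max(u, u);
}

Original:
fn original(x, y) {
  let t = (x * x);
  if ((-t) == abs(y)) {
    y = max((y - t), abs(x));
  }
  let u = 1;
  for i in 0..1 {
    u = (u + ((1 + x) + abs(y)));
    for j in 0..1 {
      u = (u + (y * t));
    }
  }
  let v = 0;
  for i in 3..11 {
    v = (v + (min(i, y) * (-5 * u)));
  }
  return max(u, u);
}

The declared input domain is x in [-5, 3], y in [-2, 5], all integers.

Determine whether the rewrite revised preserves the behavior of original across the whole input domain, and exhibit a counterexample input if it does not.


Not equivalent: x=-5, y=-2 separates them (-51 vs 127).
original: t=25, then ((-t) == abs(y)) is false, then u=1, then (i=0), then u=-1, then (j=0), then u=-51, then v=0, then (i=3), then v=-510, then (i=4), then v=-1020, then (i=5), then v=-1530, then (i=6), then v=-2040, then (i=7), then v=-2550, then (i=8), then v=-3060, then (i=9), then v=-3570, then (i=10), then v=-4080, then returns -51
revised: t=25, then (!((-t) == abs(y))) is true, then y=5, then u=1, then (i=0), then u=2, then (j=0), then u=127, then v=0, then (i=3), then v=-1905, then (i=4), then v=-4445, then (i=5), then v=-7620, then (i=6), then v=-10795, then (i=7), then v=-13970, then (i=8), then v=-17145, then (i=9), then v=-20320, then (i=10), then v=-23495, then returns 127
verdict: not equivalent; witness: x=-5, y=-2
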